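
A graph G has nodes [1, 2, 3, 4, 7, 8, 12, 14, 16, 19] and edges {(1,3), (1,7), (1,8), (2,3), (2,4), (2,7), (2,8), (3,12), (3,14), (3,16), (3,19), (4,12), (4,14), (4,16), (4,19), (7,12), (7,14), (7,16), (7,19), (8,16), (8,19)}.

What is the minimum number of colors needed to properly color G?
χ(G) = 2

Clique number ω(G) = 2 (lower bound: χ ≥ ω).
The graph is bipartite (no odd cycle), so 2 colors suffice: χ(G) = 2.
A valid 2-coloring: color 1: [3, 4, 7, 8]; color 2: [1, 2, 12, 14, 16, 19].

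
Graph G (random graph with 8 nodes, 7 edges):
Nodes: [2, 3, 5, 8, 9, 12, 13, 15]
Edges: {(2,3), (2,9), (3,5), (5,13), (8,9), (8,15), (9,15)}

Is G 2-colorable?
No, G is not 2-colorable

The clique on vertices [8, 9, 15] has size 3 > 2, so it alone needs 3 colors.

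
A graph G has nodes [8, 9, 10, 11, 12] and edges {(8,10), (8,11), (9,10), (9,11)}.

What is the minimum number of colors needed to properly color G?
χ(G) = 2

Clique number ω(G) = 2 (lower bound: χ ≥ ω).
The graph is bipartite (no odd cycle), so 2 colors suffice: χ(G) = 2.
A valid 2-coloring: color 1: [10, 11, 12]; color 2: [8, 9].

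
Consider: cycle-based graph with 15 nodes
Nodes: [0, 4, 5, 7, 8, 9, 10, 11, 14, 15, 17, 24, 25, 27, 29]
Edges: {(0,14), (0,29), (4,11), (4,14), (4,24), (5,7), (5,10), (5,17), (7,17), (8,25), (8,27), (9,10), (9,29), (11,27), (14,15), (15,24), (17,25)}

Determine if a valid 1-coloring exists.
The clique on vertices [5, 7, 17] has size 3 > 1, so it alone needs 3 colors.

No, G is not 1-colorable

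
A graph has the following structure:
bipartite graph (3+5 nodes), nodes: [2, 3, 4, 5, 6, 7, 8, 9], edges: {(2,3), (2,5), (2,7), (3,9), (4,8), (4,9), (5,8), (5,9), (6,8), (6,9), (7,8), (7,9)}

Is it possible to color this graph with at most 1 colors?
No, G is not 1-colorable

Edge (4,8) forces its endpoints to differ, so 1 color is not enough.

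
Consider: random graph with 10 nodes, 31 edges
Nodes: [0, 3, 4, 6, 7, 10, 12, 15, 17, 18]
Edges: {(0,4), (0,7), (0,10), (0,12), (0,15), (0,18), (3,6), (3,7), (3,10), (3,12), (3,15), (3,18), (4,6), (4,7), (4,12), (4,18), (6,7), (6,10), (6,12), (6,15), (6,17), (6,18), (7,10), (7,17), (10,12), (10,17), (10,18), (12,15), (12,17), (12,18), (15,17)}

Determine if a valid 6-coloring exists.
A valid 6-coloring: color 1: [0, 6]; color 2: [7, 12]; color 3: [4, 10, 15]; color 4: [3, 17]; color 5: [18].
(χ(G) = 5 ≤ 6.)

Yes, G is 6-colorable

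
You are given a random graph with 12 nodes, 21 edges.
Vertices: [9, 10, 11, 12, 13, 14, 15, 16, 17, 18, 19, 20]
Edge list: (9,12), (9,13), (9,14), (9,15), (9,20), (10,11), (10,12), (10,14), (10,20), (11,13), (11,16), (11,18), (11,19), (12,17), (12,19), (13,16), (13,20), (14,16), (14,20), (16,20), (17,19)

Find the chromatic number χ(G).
Clique number ω(G) = 3 (lower bound: χ ≥ ω).
The clique on [9, 13, 20] has size 3, forcing χ ≥ 3, and the coloring below uses 3 colors, so χ(G) = 3.
A valid 3-coloring: color 1: [11, 12, 15, 20]; color 2: [9, 10, 16, 18, 19]; color 3: [13, 14, 17].

χ(G) = 3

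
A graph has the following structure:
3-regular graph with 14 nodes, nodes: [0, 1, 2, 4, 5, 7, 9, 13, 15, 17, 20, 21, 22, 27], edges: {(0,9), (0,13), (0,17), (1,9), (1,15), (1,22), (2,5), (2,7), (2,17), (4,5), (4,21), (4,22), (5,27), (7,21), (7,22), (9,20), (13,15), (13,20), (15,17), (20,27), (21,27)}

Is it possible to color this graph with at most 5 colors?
A valid 5-coloring: color 1: [0, 2, 15, 20, 21, 22]; color 2: [4, 7, 9, 13, 17, 27]; color 3: [1, 5].
(χ(G) = 3 ≤ 5.)

Yes, G is 5-colorable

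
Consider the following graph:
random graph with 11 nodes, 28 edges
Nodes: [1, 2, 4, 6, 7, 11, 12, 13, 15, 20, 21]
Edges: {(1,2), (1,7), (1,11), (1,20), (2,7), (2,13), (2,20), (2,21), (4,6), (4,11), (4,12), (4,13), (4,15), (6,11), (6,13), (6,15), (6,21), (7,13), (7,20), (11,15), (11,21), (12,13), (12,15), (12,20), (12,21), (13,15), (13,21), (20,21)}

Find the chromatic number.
χ(G) = 4

Clique number ω(G) = 4 (lower bound: χ ≥ ω).
The clique on [1, 2, 7, 20] has size 4, forcing χ ≥ 4, and the coloring below uses 4 colors, so χ(G) = 4.
A valid 4-coloring: color 1: [11, 13, 20]; color 2: [7, 15, 21]; color 3: [2, 6, 12]; color 4: [1, 4].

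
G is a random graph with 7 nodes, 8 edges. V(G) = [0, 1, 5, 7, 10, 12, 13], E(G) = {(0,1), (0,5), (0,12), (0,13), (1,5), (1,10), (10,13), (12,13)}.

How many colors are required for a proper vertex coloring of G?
Clique number ω(G) = 3 (lower bound: χ ≥ ω).
The clique on [0, 1, 5] has size 3, forcing χ ≥ 3, and the coloring below uses 3 colors, so χ(G) = 3.
A valid 3-coloring: color 1: [0, 7, 10]; color 2: [1, 13]; color 3: [5, 12].

χ(G) = 3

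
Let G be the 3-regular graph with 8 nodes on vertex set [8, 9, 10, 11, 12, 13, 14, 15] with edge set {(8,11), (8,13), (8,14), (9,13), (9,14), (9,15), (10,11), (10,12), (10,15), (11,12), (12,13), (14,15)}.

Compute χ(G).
χ(G) = 3

Clique number ω(G) = 3 (lower bound: χ ≥ ω).
The clique on [9, 14, 15] has size 3, forcing χ ≥ 3, and the coloring below uses 3 colors, so χ(G) = 3.
A valid 3-coloring: color 1: [8, 9, 10]; color 2: [11, 13, 15]; color 3: [12, 14].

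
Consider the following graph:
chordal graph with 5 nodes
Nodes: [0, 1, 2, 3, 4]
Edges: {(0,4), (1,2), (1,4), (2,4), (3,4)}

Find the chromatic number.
Clique number ω(G) = 3 (lower bound: χ ≥ ω).
The clique on [1, 2, 4] has size 3, forcing χ ≥ 3, and the coloring below uses 3 colors, so χ(G) = 3.
A valid 3-coloring: color 1: [4]; color 2: [0, 2, 3]; color 3: [1].

χ(G) = 3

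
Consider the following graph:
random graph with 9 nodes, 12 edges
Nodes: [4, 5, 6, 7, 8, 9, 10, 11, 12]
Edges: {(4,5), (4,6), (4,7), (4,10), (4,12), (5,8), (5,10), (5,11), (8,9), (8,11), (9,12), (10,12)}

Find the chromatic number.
Clique number ω(G) = 3 (lower bound: χ ≥ ω).
The clique on [5, 8, 11] has size 3, forcing χ ≥ 3, and the coloring below uses 3 colors, so χ(G) = 3.
A valid 3-coloring: color 1: [4, 8]; color 2: [5, 6, 7, 12]; color 3: [9, 10, 11].

χ(G) = 3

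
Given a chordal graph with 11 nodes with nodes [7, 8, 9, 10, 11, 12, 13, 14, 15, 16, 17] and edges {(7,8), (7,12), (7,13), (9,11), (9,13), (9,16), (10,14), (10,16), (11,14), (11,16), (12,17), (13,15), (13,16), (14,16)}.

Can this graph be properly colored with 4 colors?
A valid 4-coloring: color 1: [7, 15, 16, 17]; color 2: [8, 10, 11, 12, 13]; color 3: [9, 14].
(χ(G) = 3 ≤ 4.)

Yes, G is 4-colorable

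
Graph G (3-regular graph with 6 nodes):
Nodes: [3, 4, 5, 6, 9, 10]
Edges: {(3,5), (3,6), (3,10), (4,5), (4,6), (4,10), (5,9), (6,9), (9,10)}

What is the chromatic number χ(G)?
Clique number ω(G) = 2 (lower bound: χ ≥ ω).
The graph is bipartite (no odd cycle), so 2 colors suffice: χ(G) = 2.
A valid 2-coloring: color 1: [3, 4, 9]; color 2: [5, 6, 10].

χ(G) = 2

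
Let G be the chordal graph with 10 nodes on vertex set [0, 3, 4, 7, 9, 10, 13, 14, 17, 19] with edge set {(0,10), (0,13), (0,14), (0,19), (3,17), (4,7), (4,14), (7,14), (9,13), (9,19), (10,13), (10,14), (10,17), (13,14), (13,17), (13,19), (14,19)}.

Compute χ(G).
χ(G) = 4

Clique number ω(G) = 4 (lower bound: χ ≥ ω).
The clique on [0, 10, 13, 14] has size 4, forcing χ ≥ 4, and the coloring below uses 4 colors, so χ(G) = 4.
A valid 4-coloring: color 1: [9, 14, 17]; color 2: [3, 4, 13]; color 3: [7, 10, 19]; color 4: [0].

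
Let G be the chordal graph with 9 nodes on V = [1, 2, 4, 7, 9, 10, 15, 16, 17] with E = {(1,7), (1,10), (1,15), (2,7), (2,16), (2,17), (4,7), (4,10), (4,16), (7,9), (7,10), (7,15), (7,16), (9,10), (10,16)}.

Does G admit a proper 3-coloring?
The clique on vertices [4, 7, 10, 16] has size 4 > 3, so it alone needs 4 colors.

No, G is not 3-colorable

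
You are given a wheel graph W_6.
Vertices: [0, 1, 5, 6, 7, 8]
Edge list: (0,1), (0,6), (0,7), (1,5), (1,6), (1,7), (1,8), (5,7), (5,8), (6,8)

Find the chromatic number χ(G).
χ(G) = 4

Clique number ω(G) = 3 (lower bound: χ ≥ ω).
Odd cycle [0, 6, 8, 5, 7] needs 3 colors (χ ≥ 3).
Vertex 1 is adjacent to every vertex of [0, 5, 6, 7, 8], which already need 3 colors among themselves, so 1 needs a new color (χ ≥ 4).
The coloring below uses 4 colors, so χ(G) = 4.
A valid 4-coloring: color 1: [1]; color 2: [0, 5]; color 3: [6, 7]; color 4: [8].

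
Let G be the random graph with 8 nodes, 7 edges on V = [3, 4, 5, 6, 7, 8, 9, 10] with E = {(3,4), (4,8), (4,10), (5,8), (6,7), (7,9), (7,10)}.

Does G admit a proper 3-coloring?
Yes, G is 3-colorable

A valid 3-coloring: color 1: [4, 5, 7]; color 2: [3, 6, 8, 9, 10].
(χ(G) = 2 ≤ 3.)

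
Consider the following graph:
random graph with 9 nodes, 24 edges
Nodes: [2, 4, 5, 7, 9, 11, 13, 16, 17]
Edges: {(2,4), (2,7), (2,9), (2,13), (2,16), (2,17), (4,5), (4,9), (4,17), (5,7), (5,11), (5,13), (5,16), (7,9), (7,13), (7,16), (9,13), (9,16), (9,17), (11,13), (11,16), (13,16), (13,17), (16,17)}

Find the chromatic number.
χ(G) = 5

Clique number ω(G) = 5 (lower bound: χ ≥ ω).
The clique on [2, 9, 13, 16, 17] has size 5, forcing χ ≥ 5, and the coloring below uses 5 colors, so χ(G) = 5.
A valid 5-coloring: color 1: [4, 16]; color 2: [13]; color 3: [2, 5]; color 4: [9, 11]; color 5: [7, 17].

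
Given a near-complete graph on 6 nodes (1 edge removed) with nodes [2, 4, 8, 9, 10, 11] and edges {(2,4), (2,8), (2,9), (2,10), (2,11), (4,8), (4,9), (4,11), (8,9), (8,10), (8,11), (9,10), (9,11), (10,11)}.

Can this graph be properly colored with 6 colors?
Yes, G is 6-colorable

A valid 6-coloring: color 1: [9]; color 2: [2]; color 3: [8]; color 4: [11]; color 5: [4, 10].
(χ(G) = 5 ≤ 6.)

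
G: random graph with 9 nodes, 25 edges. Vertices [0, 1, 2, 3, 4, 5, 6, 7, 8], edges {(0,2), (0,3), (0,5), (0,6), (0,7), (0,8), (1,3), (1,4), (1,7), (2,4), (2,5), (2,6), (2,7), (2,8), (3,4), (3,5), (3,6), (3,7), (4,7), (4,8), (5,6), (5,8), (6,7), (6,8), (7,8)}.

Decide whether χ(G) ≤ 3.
The clique on vertices [0, 2, 5, 6, 8] has size 5 > 3, so it alone needs 5 colors.

No, G is not 3-colorable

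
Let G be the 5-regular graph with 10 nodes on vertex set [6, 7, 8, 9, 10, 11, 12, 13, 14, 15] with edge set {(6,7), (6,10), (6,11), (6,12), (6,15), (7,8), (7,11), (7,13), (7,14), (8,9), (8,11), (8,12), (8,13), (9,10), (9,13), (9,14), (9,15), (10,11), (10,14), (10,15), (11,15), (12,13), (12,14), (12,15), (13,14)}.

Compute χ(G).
Clique number ω(G) = 4 (lower bound: χ ≥ ω).
The clique on [6, 10, 11, 15] has size 4, forcing χ ≥ 4, and the coloring below uses 4 colors, so χ(G) = 4.
A valid 4-coloring: color 1: [7, 10, 12]; color 2: [8, 14, 15]; color 3: [11, 13]; color 4: [6, 9].

χ(G) = 4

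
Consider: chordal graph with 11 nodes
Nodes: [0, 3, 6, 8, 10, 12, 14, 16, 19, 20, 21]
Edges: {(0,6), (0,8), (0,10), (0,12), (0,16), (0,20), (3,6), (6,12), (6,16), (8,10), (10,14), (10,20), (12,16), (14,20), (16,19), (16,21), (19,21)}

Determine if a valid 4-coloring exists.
Yes, G is 4-colorable

A valid 4-coloring: color 1: [0, 3, 14, 21]; color 2: [10, 16]; color 3: [6, 8, 19, 20]; color 4: [12].
(χ(G) = 4 ≤ 4.)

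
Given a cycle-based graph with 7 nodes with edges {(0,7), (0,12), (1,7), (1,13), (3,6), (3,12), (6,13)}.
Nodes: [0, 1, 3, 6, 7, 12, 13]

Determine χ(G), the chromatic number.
Clique number ω(G) = 2 (lower bound: χ ≥ ω).
Odd cycle [6, 13, 1, 7, 0, 12, 3] needs 3 colors (χ ≥ 3).
The coloring below uses 3 colors, so χ(G) = 3.
A valid 3-coloring: color 1: [1, 6, 12]; color 2: [3, 7, 13]; color 3: [0].

χ(G) = 3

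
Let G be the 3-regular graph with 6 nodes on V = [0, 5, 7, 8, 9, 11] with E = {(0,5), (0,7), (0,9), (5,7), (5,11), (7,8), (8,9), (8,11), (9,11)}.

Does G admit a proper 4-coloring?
A valid 4-coloring: color 1: [0, 8]; color 2: [5, 9]; color 3: [7, 11].
(χ(G) = 3 ≤ 4.)

Yes, G is 4-colorable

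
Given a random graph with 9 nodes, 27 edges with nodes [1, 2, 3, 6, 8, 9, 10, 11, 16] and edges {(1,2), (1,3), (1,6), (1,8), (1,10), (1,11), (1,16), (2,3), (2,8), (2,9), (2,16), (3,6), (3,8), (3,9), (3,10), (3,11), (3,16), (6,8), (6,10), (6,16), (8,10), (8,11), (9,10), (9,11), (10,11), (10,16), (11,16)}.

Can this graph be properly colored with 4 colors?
No, G is not 4-colorable

The clique on vertices [1, 3, 8, 10, 11] has size 5 > 4, so it alone needs 5 colors.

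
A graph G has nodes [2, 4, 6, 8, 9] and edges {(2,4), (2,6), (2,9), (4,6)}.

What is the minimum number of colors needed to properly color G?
χ(G) = 3

Clique number ω(G) = 3 (lower bound: χ ≥ ω).
The clique on [2, 4, 6] has size 3, forcing χ ≥ 3, and the coloring below uses 3 colors, so χ(G) = 3.
A valid 3-coloring: color 1: [2, 8]; color 2: [6, 9]; color 3: [4].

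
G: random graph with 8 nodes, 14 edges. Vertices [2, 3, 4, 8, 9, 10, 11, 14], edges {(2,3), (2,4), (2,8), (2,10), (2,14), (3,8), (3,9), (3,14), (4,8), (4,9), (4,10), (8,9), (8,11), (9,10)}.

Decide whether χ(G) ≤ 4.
Yes, G is 4-colorable

A valid 4-coloring: color 1: [8, 10, 14]; color 2: [2, 9, 11]; color 3: [3, 4].
(χ(G) = 3 ≤ 4.)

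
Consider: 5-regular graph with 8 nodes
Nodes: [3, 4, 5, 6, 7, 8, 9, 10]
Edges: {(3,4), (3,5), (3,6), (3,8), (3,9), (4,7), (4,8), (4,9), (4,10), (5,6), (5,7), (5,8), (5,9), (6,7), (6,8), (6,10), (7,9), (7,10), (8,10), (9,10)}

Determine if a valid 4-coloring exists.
A valid 4-coloring: color 1: [4, 5]; color 2: [6, 9]; color 3: [7, 8]; color 4: [3, 10].
(χ(G) = 4 ≤ 4.)

Yes, G is 4-colorable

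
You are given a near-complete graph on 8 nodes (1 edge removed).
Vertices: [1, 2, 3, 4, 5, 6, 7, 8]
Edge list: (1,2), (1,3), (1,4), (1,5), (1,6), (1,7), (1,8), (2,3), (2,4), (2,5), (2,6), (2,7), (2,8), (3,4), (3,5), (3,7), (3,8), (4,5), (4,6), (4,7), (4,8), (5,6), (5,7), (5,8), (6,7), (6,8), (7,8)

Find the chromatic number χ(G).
Clique number ω(G) = 7 (lower bound: χ ≥ ω).
The clique on [1, 2, 3, 4, 5, 7, 8] has size 7, forcing χ ≥ 7, and the coloring below uses 7 colors, so χ(G) = 7.
A valid 7-coloring: color 1: [5]; color 2: [2]; color 3: [8]; color 4: [7]; color 5: [1]; color 6: [4]; color 7: [3, 6].

χ(G) = 7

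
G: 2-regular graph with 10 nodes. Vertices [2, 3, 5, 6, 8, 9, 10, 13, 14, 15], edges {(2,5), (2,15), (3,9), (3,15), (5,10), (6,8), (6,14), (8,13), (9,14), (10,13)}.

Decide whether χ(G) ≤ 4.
Yes, G is 4-colorable

A valid 4-coloring: color 1: [5, 6, 9, 13, 15]; color 2: [2, 3, 8, 10, 14].
(χ(G) = 2 ≤ 4.)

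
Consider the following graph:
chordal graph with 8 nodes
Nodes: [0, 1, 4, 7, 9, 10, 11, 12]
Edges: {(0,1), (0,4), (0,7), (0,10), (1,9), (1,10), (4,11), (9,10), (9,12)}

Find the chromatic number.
χ(G) = 3

Clique number ω(G) = 3 (lower bound: χ ≥ ω).
The clique on [0, 1, 10] has size 3, forcing χ ≥ 3, and the coloring below uses 3 colors, so χ(G) = 3.
A valid 3-coloring: color 1: [0, 9, 11]; color 2: [1, 4, 7, 12]; color 3: [10].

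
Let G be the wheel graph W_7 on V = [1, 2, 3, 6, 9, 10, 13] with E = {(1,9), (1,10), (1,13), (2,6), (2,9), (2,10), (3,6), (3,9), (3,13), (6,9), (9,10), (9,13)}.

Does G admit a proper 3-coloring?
Yes, G is 3-colorable

A valid 3-coloring: color 1: [9]; color 2: [1, 2, 3]; color 3: [6, 10, 13].
(χ(G) = 3 ≤ 3.)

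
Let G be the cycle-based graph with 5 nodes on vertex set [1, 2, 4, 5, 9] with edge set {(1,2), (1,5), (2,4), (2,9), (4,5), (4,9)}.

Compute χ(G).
Clique number ω(G) = 3 (lower bound: χ ≥ ω).
The clique on [2, 4, 9] has size 3, forcing χ ≥ 3, and the coloring below uses 3 colors, so χ(G) = 3.
A valid 3-coloring: color 1: [2, 5]; color 2: [1, 4]; color 3: [9].

χ(G) = 3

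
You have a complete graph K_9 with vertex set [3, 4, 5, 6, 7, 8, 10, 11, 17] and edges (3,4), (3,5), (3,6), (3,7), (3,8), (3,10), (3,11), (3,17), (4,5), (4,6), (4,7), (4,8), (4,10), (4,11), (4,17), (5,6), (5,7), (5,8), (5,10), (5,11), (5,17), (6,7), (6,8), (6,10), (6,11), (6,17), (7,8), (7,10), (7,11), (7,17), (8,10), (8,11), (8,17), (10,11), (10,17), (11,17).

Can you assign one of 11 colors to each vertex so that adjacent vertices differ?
Yes, G is 11-colorable

A valid 11-coloring: color 1: [11]; color 2: [17]; color 3: [4]; color 4: [7]; color 5: [6]; color 6: [3]; color 7: [10]; color 8: [5]; color 9: [8].
(χ(G) = 9 ≤ 11.)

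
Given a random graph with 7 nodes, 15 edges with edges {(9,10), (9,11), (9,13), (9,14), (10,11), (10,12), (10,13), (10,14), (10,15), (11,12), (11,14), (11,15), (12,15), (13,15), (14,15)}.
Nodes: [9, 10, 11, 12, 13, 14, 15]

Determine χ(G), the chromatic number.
Clique number ω(G) = 4 (lower bound: χ ≥ ω).
The clique on [10, 11, 12, 15] has size 4, forcing χ ≥ 4, and the coloring below uses 4 colors, so χ(G) = 4.
A valid 4-coloring: color 1: [10]; color 2: [9, 15]; color 3: [11, 13]; color 4: [12, 14].

χ(G) = 4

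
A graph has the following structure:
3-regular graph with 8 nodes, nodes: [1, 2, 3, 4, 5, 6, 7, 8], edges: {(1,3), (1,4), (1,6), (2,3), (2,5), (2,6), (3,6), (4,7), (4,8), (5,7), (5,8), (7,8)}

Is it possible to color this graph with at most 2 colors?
The clique on vertices [1, 3, 6] has size 3 > 2, so it alone needs 3 colors.

No, G is not 2-colorable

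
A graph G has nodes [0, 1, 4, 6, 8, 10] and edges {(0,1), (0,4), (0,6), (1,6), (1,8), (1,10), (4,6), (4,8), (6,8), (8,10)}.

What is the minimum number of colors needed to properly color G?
Clique number ω(G) = 3 (lower bound: χ ≥ ω).
The clique on [0, 1, 6] has size 3, forcing χ ≥ 3, and the coloring below uses 3 colors, so χ(G) = 3.
A valid 3-coloring: color 1: [6, 10]; color 2: [1, 4]; color 3: [0, 8].

χ(G) = 3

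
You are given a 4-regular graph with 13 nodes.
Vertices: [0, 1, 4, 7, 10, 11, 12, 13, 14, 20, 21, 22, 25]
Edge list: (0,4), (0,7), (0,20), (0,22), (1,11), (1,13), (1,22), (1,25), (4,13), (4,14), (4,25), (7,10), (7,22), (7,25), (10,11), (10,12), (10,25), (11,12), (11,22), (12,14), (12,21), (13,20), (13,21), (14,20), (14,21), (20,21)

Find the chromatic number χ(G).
Clique number ω(G) = 3 (lower bound: χ ≥ ω).
The clique on [0, 7, 22] has size 3, forcing χ ≥ 3, and the coloring below uses 3 colors, so χ(G) = 3.
A valid 3-coloring: color 1: [1, 4, 7, 12, 20]; color 2: [0, 11, 13, 14, 25]; color 3: [10, 21, 22].

χ(G) = 3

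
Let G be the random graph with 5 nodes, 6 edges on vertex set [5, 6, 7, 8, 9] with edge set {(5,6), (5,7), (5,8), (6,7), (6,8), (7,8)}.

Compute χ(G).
χ(G) = 4

Clique number ω(G) = 4 (lower bound: χ ≥ ω).
The clique on [5, 6, 7, 8] has size 4, forcing χ ≥ 4, and the coloring below uses 4 colors, so χ(G) = 4.
A valid 4-coloring: color 1: [5, 9]; color 2: [7]; color 3: [6]; color 4: [8].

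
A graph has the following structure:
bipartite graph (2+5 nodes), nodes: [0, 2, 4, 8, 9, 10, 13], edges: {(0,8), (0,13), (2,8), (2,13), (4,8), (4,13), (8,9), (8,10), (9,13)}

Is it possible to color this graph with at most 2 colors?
Yes, G is 2-colorable

A valid 2-coloring: color 1: [8, 13]; color 2: [0, 2, 4, 9, 10].
(χ(G) = 2 ≤ 2.)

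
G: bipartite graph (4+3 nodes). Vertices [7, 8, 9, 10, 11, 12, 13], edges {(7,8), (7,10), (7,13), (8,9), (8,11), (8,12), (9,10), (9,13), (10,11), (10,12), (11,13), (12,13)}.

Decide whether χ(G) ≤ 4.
Yes, G is 4-colorable

A valid 4-coloring: color 1: [8, 10, 13]; color 2: [7, 9, 11, 12].
(χ(G) = 2 ≤ 4.)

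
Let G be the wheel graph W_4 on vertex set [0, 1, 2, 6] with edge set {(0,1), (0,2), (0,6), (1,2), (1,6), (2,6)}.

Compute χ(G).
χ(G) = 4

Clique number ω(G) = 4 (lower bound: χ ≥ ω).
The clique on [0, 1, 2, 6] has size 4, forcing χ ≥ 4, and the coloring below uses 4 colors, so χ(G) = 4.
A valid 4-coloring: color 1: [0]; color 2: [1]; color 3: [6]; color 4: [2].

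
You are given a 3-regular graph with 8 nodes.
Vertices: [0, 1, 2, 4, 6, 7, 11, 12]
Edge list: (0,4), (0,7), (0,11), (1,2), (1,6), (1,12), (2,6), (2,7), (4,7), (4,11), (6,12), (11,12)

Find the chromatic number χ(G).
χ(G) = 3

Clique number ω(G) = 3 (lower bound: χ ≥ ω).
The clique on [0, 4, 11] has size 3, forcing χ ≥ 3, and the coloring below uses 3 colors, so χ(G) = 3.
A valid 3-coloring: color 1: [0, 2, 12]; color 2: [1, 7, 11]; color 3: [4, 6].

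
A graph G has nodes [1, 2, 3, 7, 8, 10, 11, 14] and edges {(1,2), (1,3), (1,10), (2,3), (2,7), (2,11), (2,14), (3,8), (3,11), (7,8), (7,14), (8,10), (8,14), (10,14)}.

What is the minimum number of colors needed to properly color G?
Clique number ω(G) = 3 (lower bound: χ ≥ ω).
The clique on [8, 10, 14] has size 3, forcing χ ≥ 3, and the coloring below uses 3 colors, so χ(G) = 3.
A valid 3-coloring: color 1: [2, 8]; color 2: [3, 7, 10]; color 3: [1, 11, 14].

χ(G) = 3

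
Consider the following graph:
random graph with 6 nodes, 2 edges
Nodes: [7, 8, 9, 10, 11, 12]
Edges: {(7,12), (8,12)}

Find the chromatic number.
χ(G) = 2

Clique number ω(G) = 2 (lower bound: χ ≥ ω).
The graph is bipartite (no odd cycle), so 2 colors suffice: χ(G) = 2.
A valid 2-coloring: color 1: [9, 10, 11, 12]; color 2: [7, 8].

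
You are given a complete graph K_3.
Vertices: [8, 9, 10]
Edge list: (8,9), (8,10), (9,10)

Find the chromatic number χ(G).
χ(G) = 3

Clique number ω(G) = 3 (lower bound: χ ≥ ω).
The clique on [8, 9, 10] has size 3, forcing χ ≥ 3, and the coloring below uses 3 colors, so χ(G) = 3.
A valid 3-coloring: color 1: [10]; color 2: [9]; color 3: [8].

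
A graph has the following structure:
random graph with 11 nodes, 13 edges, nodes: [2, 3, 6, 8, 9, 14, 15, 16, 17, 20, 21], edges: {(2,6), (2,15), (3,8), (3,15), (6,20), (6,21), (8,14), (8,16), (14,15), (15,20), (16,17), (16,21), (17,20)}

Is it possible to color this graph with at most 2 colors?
Odd cycle [6, 20, 17, 16, 21] needs 3 colors (χ ≥ 3).
Hence χ(G) ≥ 3 > 2, so no proper 2-coloring exists.

No, G is not 2-colorable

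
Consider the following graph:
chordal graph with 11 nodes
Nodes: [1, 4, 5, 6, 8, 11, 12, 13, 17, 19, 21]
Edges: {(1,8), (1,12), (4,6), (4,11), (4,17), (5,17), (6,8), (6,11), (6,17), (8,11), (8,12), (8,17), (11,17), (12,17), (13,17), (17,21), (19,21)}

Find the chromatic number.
χ(G) = 4

Clique number ω(G) = 4 (lower bound: χ ≥ ω).
The clique on [6, 8, 11, 17] has size 4, forcing χ ≥ 4, and the coloring below uses 4 colors, so χ(G) = 4.
A valid 4-coloring: color 1: [1, 17, 19]; color 2: [4, 5, 8, 13, 21]; color 3: [11, 12]; color 4: [6].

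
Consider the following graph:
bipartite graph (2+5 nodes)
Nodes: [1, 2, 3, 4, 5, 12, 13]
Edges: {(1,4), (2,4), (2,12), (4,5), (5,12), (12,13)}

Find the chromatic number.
Clique number ω(G) = 2 (lower bound: χ ≥ ω).
The graph is bipartite (no odd cycle), so 2 colors suffice: χ(G) = 2.
A valid 2-coloring: color 1: [3, 4, 12]; color 2: [1, 2, 5, 13].

χ(G) = 2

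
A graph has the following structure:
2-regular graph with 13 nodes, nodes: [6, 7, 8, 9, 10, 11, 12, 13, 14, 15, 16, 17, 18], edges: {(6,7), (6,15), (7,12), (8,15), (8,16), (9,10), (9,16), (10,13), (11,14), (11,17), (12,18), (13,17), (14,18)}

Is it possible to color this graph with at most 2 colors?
Odd cycle [7, 6, 15, 8, 16, 9, 10, 13, 17, 11, 14, 18, 12] needs 3 colors (χ ≥ 3).
Hence χ(G) ≥ 3 > 2, so no proper 2-coloring exists.

No, G is not 2-colorable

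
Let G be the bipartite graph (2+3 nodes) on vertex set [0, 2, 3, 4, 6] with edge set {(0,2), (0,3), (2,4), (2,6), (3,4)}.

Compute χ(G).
χ(G) = 2

Clique number ω(G) = 2 (lower bound: χ ≥ ω).
The graph is bipartite (no odd cycle), so 2 colors suffice: χ(G) = 2.
A valid 2-coloring: color 1: [2, 3]; color 2: [0, 4, 6].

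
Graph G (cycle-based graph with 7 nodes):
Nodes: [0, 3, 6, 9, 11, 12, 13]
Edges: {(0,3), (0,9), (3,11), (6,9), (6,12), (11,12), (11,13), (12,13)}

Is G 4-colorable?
Yes, G is 4-colorable

A valid 4-coloring: color 1: [0, 6, 11]; color 2: [3, 9, 12]; color 3: [13].
(χ(G) = 3 ≤ 4.)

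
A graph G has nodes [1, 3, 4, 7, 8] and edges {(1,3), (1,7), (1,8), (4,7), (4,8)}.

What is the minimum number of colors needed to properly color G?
Clique number ω(G) = 2 (lower bound: χ ≥ ω).
The graph is bipartite (no odd cycle), so 2 colors suffice: χ(G) = 2.
A valid 2-coloring: color 1: [1, 4]; color 2: [3, 7, 8].

χ(G) = 2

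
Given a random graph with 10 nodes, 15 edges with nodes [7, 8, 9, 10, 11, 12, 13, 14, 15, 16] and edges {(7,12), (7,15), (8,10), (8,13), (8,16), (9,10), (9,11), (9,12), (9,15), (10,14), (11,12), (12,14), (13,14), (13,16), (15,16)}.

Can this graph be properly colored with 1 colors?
No, G is not 1-colorable

The clique on vertices [8, 13, 16] has size 3 > 1, so it alone needs 3 colors.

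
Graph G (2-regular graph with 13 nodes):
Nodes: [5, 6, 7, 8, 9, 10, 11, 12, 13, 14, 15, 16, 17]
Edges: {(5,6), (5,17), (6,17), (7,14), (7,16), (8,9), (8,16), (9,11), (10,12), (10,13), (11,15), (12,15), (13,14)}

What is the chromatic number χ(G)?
χ(G) = 3

Clique number ω(G) = 3 (lower bound: χ ≥ ω).
The clique on [5, 6, 17] has size 3, forcing χ ≥ 3, and the coloring below uses 3 colors, so χ(G) = 3.
A valid 3-coloring: color 1: [6, 7, 8, 11, 12, 13]; color 2: [9, 10, 14, 15, 16, 17]; color 3: [5].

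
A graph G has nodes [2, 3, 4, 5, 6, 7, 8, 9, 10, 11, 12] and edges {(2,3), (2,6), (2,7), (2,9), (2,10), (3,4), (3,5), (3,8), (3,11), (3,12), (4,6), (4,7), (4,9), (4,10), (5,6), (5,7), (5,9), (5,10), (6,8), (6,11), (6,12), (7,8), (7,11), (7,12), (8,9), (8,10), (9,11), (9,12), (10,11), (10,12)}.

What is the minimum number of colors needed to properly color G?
Clique number ω(G) = 2 (lower bound: χ ≥ ω).
The graph is bipartite (no odd cycle), so 2 colors suffice: χ(G) = 2.
A valid 2-coloring: color 1: [3, 6, 7, 9, 10]; color 2: [2, 4, 5, 8, 11, 12].

χ(G) = 2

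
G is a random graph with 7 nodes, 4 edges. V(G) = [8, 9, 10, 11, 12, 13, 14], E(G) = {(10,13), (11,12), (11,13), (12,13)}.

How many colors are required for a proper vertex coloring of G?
Clique number ω(G) = 3 (lower bound: χ ≥ ω).
The clique on [11, 12, 13] has size 3, forcing χ ≥ 3, and the coloring below uses 3 colors, so χ(G) = 3.
A valid 3-coloring: color 1: [8, 9, 13, 14]; color 2: [10, 11]; color 3: [12].

χ(G) = 3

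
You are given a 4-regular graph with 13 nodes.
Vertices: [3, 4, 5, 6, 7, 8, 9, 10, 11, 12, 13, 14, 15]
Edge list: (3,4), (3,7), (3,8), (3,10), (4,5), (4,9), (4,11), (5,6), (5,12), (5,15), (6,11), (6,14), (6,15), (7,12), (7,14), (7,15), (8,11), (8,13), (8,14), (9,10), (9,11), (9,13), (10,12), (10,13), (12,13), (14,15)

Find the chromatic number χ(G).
Clique number ω(G) = 3 (lower bound: χ ≥ ω).
The clique on [5, 6, 15] has size 3, forcing χ ≥ 3, and the coloring below uses 3 colors, so χ(G) = 3.
A valid 3-coloring: color 1: [3, 9, 12, 15]; color 2: [4, 6, 7, 8, 10]; color 3: [5, 11, 13, 14].

χ(G) = 3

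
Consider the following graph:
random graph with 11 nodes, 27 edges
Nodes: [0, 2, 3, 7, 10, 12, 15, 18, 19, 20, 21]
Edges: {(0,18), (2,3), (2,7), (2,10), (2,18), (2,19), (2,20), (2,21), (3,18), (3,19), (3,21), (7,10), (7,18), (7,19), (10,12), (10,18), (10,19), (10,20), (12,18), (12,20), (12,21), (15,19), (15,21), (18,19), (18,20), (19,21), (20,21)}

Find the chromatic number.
Clique number ω(G) = 5 (lower bound: χ ≥ ω).
The clique on [2, 7, 10, 18, 19] has size 5, forcing χ ≥ 5, and the coloring below uses 5 colors, so χ(G) = 5.
A valid 5-coloring: color 1: [18, 21]; color 2: [0, 2, 12, 15]; color 3: [19, 20]; color 4: [3, 10]; color 5: [7].

χ(G) = 5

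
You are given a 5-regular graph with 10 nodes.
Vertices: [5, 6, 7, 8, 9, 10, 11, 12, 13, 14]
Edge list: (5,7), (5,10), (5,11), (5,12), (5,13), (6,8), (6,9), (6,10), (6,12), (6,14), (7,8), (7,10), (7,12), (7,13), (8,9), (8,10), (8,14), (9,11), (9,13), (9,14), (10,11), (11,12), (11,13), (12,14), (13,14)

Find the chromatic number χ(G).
Clique number ω(G) = 4 (lower bound: χ ≥ ω).
The clique on [6, 8, 9, 14] has size 4, forcing χ ≥ 4, and the coloring below uses 4 colors, so χ(G) = 4.
A valid 4-coloring: color 1: [9, 10, 12]; color 2: [5, 14]; color 3: [6, 7, 11]; color 4: [8, 13].

χ(G) = 4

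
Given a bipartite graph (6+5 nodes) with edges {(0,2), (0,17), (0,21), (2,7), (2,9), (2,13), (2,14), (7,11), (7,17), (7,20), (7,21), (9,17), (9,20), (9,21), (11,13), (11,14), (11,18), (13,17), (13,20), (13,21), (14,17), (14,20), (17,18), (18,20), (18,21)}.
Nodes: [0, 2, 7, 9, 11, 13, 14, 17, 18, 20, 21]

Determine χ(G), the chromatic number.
χ(G) = 2

Clique number ω(G) = 2 (lower bound: χ ≥ ω).
The graph is bipartite (no odd cycle), so 2 colors suffice: χ(G) = 2.
A valid 2-coloring: color 1: [2, 11, 17, 20, 21]; color 2: [0, 7, 9, 13, 14, 18].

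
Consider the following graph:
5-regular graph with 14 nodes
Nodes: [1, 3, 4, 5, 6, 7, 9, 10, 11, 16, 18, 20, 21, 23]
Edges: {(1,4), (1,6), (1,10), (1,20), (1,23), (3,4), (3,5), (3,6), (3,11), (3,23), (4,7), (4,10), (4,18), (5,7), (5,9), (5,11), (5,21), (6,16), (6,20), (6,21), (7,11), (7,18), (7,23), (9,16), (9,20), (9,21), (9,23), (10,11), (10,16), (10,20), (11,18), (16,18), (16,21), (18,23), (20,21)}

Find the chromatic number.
Clique number ω(G) = 3 (lower bound: χ ≥ ω).
Suppose a proper 3-coloring c exists. The clique [1, 4, 10] takes 3 distinct colors; by symmetry let c(1) = 1, c(4) = 2, c(10) = 3.
- Vertex 20: neighbors [1, 10] already have colors [1, 3] ⇒ c(20) = 2.
- Vertex 6: neighbors [1, 20] already have colors [1, 2] ⇒ c(6) = 3.
- Vertex 3: neighbors [4, 6] already have colors [2, 3] ⇒ c(3) = 1.
- Vertex 11: neighbors [3, 10] already have colors [1, 3] ⇒ c(11) = 2.
- Vertex 5: neighbors [3, 11] already have colors [1, 2] ⇒ c(5) = 3.
- Vertex 9: neighbors [20, 5] already have colors [2, 3] ⇒ c(9) = 1.
- Vertex 21: neighbors [9, 20, 5] already have colors [1, 2, 3] — all 3 colors blocked. Contradiction.
The forced assignments end in a contradiction, so G has no proper 3-coloring (χ ≥ 4).
The coloring below uses 4 colors, so χ(G) = 4.
A valid 4-coloring: color 1: [6, 7, 9, 10]; color 2: [1, 3, 18, 21]; color 3: [4, 11, 16, 20, 23]; color 4: [5].

χ(G) = 4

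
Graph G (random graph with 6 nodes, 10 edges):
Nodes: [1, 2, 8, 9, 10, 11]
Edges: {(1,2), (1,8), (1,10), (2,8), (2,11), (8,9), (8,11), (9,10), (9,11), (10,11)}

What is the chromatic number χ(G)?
χ(G) = 3

Clique number ω(G) = 3 (lower bound: χ ≥ ω).
The clique on [8, 9, 11] has size 3, forcing χ ≥ 3, and the coloring below uses 3 colors, so χ(G) = 3.
A valid 3-coloring: color 1: [1, 11]; color 2: [8, 10]; color 3: [2, 9].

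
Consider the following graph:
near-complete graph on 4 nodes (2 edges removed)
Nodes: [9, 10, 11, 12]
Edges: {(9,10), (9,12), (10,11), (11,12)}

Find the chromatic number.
χ(G) = 2

Clique number ω(G) = 2 (lower bound: χ ≥ ω).
The graph is bipartite (no odd cycle), so 2 colors suffice: χ(G) = 2.
A valid 2-coloring: color 1: [10, 12]; color 2: [9, 11].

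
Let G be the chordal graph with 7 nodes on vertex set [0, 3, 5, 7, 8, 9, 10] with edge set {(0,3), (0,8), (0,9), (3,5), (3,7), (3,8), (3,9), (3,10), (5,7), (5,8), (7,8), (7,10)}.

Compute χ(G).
Clique number ω(G) = 4 (lower bound: χ ≥ ω).
The clique on [3, 5, 7, 8] has size 4, forcing χ ≥ 4, and the coloring below uses 4 colors, so χ(G) = 4.
A valid 4-coloring: color 1: [3]; color 2: [8, 9, 10]; color 3: [0, 7]; color 4: [5].

χ(G) = 4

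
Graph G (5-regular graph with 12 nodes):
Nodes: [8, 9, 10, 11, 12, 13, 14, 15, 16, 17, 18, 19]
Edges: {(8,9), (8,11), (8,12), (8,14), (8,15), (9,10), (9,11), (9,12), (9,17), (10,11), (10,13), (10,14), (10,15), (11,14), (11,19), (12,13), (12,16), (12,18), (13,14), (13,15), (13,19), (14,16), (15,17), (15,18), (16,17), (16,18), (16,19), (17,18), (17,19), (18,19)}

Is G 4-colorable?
A valid 4-coloring: color 1: [9, 13, 18]; color 2: [12, 14, 15, 19]; color 3: [11, 17]; color 4: [8, 10, 16].
(χ(G) = 4 ≤ 4.)

Yes, G is 4-colorable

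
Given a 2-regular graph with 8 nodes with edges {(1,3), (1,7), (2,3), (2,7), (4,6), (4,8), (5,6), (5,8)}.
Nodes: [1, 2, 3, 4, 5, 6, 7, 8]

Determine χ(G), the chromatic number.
χ(G) = 2

Clique number ω(G) = 2 (lower bound: χ ≥ ω).
The graph is bipartite (no odd cycle), so 2 colors suffice: χ(G) = 2.
A valid 2-coloring: color 1: [3, 6, 7, 8]; color 2: [1, 2, 4, 5].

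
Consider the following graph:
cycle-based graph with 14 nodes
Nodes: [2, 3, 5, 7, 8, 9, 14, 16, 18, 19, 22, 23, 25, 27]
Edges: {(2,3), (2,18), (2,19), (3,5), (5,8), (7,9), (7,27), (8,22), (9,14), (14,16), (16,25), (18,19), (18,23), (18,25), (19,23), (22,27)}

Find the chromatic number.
χ(G) = 3

Clique number ω(G) = 3 (lower bound: χ ≥ ω).
The clique on [2, 18, 19] has size 3, forcing χ ≥ 3, and the coloring below uses 3 colors, so χ(G) = 3.
A valid 3-coloring: color 1: [3, 8, 9, 16, 18, 27]; color 2: [5, 7, 14, 19, 22, 25]; color 3: [2, 23].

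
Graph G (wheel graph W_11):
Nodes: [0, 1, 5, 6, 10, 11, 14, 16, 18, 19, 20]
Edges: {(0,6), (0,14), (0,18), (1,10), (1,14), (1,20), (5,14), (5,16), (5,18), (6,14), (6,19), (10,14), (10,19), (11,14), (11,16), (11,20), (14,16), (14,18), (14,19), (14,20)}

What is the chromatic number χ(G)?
Clique number ω(G) = 3 (lower bound: χ ≥ ω).
The clique on [0, 14, 18] has size 3, forcing χ ≥ 3, and the coloring below uses 3 colors, so χ(G) = 3.
A valid 3-coloring: color 1: [14]; color 2: [6, 10, 16, 18, 20]; color 3: [0, 1, 5, 11, 19].

χ(G) = 3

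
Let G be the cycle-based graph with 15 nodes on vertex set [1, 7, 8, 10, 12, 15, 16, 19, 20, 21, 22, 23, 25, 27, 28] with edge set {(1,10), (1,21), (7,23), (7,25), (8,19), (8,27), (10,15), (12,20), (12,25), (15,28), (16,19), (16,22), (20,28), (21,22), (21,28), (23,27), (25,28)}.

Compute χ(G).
Clique number ω(G) = 2 (lower bound: χ ≥ ω).
Odd cycle [1, 10, 15, 28, 21] needs 3 colors (χ ≥ 3).
The coloring below uses 3 colors, so χ(G) = 3.
A valid 3-coloring: color 1: [1, 7, 12, 19, 22, 27, 28]; color 2: [8, 10, 16, 20, 21, 23, 25]; color 3: [15].

χ(G) = 3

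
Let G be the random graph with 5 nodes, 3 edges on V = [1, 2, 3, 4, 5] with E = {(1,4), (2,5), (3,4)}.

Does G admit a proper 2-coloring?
Yes, G is 2-colorable

A valid 2-coloring: color 1: [4, 5]; color 2: [1, 2, 3].
(χ(G) = 2 ≤ 2.)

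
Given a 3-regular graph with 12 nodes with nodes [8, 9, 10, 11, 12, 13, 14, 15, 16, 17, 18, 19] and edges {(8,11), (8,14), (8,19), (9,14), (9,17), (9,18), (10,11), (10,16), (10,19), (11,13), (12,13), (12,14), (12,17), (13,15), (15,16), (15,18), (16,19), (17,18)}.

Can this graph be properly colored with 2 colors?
The clique on vertices [9, 17, 18] has size 3 > 2, so it alone needs 3 colors.

No, G is not 2-colorable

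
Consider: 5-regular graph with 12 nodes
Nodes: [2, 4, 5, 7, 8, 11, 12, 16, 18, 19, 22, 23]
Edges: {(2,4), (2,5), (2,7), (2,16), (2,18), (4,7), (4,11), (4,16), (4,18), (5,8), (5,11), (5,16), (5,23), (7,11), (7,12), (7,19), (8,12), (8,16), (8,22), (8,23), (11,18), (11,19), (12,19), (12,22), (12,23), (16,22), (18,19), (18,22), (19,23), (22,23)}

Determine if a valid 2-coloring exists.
The clique on vertices [8, 12, 22, 23] has size 4 > 2, so it alone needs 4 colors.

No, G is not 2-colorable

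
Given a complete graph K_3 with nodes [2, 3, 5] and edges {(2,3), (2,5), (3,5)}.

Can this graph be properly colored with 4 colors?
Yes, G is 4-colorable

A valid 4-coloring: color 1: [2]; color 2: [3]; color 3: [5].
(χ(G) = 3 ≤ 4.)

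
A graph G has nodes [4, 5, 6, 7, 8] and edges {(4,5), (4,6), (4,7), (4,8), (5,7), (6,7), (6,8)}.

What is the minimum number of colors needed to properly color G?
χ(G) = 3

Clique number ω(G) = 3 (lower bound: χ ≥ ω).
The clique on [4, 5, 7] has size 3, forcing χ ≥ 3, and the coloring below uses 3 colors, so χ(G) = 3.
A valid 3-coloring: color 1: [4]; color 2: [7, 8]; color 3: [5, 6].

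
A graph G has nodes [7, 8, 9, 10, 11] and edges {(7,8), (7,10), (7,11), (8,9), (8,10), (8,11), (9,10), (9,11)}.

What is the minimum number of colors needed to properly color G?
Clique number ω(G) = 3 (lower bound: χ ≥ ω).
The clique on [8, 9, 10] has size 3, forcing χ ≥ 3, and the coloring below uses 3 colors, so χ(G) = 3.
A valid 3-coloring: color 1: [8]; color 2: [7, 9]; color 3: [10, 11].

χ(G) = 3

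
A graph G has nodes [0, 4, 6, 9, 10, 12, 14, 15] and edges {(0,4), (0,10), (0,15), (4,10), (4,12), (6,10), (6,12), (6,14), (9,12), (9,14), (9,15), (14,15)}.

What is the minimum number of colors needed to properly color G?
χ(G) = 3

Clique number ω(G) = 3 (lower bound: χ ≥ ω).
The clique on [0, 4, 10] has size 3, forcing χ ≥ 3, and the coloring below uses 3 colors, so χ(G) = 3.
A valid 3-coloring: color 1: [0, 6, 9]; color 2: [4, 15]; color 3: [10, 12, 14].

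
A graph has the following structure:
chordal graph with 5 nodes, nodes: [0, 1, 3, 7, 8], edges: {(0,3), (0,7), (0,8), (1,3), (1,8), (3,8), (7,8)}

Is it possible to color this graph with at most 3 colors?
A valid 3-coloring: color 1: [8]; color 2: [3, 7]; color 3: [0, 1].
(χ(G) = 3 ≤ 3.)

Yes, G is 3-colorable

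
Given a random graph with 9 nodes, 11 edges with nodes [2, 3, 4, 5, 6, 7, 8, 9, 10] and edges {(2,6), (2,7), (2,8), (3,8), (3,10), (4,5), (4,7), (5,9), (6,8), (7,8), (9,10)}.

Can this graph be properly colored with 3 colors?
A valid 3-coloring: color 1: [4, 8, 10]; color 2: [2, 3, 5]; color 3: [6, 7, 9].
(χ(G) = 3 ≤ 3.)

Yes, G is 3-colorable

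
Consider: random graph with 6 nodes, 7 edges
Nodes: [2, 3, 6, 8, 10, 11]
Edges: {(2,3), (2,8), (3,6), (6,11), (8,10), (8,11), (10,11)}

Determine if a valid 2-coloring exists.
The clique on vertices [8, 10, 11] has size 3 > 2, so it alone needs 3 colors.

No, G is not 2-colorable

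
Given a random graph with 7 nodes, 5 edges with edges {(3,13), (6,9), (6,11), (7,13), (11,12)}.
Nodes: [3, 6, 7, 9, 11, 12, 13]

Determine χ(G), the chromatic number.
χ(G) = 2

Clique number ω(G) = 2 (lower bound: χ ≥ ω).
The graph is bipartite (no odd cycle), so 2 colors suffice: χ(G) = 2.
A valid 2-coloring: color 1: [9, 11, 13]; color 2: [3, 6, 7, 12].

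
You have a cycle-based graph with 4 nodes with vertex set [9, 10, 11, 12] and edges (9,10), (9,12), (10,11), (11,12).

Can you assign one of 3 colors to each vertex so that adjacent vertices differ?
A valid 3-coloring: color 1: [10, 12]; color 2: [9, 11].
(χ(G) = 2 ≤ 3.)

Yes, G is 3-colorable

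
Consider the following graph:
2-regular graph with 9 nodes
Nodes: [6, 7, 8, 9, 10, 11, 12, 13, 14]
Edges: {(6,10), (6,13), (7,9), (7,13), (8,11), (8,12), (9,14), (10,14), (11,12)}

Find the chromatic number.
Clique number ω(G) = 3 (lower bound: χ ≥ ω).
The clique on [8, 11, 12] has size 3, forcing χ ≥ 3, and the coloring below uses 3 colors, so χ(G) = 3.
A valid 3-coloring: color 1: [9, 10, 11, 13]; color 2: [6, 7, 8, 14]; color 3: [12].

χ(G) = 3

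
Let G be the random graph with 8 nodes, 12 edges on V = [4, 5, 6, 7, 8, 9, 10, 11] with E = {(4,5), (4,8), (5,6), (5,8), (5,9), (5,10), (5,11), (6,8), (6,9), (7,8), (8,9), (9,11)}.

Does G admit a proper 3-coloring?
No, G is not 3-colorable

The clique on vertices [5, 6, 8, 9] has size 4 > 3, so it alone needs 4 colors.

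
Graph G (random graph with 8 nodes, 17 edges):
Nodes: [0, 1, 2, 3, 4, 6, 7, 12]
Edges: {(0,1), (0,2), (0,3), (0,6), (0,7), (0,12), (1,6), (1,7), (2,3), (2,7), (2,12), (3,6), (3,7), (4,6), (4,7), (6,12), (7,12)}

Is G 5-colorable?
Yes, G is 5-colorable

A valid 5-coloring: color 1: [0, 4]; color 2: [6, 7]; color 3: [1, 3, 12]; color 4: [2].
(χ(G) = 4 ≤ 5.)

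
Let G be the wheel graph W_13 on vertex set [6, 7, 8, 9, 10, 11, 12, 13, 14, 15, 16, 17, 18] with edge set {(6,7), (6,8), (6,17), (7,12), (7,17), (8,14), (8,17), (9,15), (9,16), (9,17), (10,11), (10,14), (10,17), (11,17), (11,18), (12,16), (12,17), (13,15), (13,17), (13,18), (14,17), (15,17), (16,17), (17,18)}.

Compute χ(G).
Clique number ω(G) = 3 (lower bound: χ ≥ ω).
The clique on [6, 8, 17] has size 3, forcing χ ≥ 3, and the coloring below uses 3 colors, so χ(G) = 3.
A valid 3-coloring: color 1: [17]; color 2: [7, 8, 10, 15, 16, 18]; color 3: [6, 9, 11, 12, 13, 14].

χ(G) = 3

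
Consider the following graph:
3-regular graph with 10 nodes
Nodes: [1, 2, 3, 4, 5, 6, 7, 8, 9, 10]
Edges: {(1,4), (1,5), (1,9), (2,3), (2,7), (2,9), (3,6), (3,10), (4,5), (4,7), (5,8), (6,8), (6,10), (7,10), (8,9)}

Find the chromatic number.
Clique number ω(G) = 3 (lower bound: χ ≥ ω).
The clique on [1, 4, 5] has size 3, forcing χ ≥ 3, and the coloring below uses 3 colors, so χ(G) = 3.
A valid 3-coloring: color 1: [1, 3, 7, 8]; color 2: [4, 6, 9]; color 3: [2, 5, 10].

χ(G) = 3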